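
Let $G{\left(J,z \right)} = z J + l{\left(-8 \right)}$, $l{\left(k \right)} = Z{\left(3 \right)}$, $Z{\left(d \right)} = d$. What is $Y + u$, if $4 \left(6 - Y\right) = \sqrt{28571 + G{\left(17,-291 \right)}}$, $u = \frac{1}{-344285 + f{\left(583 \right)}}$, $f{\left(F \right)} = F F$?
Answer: $\frac{26375}{4396} - \frac{\sqrt{23627}}{4} \approx -32.428$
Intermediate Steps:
$l{\left(k \right)} = 3$
$f{\left(F \right)} = F^{2}$
$G{\left(J,z \right)} = 3 + J z$ ($G{\left(J,z \right)} = z J + 3 = J z + 3 = 3 + J z$)
$u = - \frac{1}{4396}$ ($u = \frac{1}{-344285 + 583^{2}} = \frac{1}{-344285 + 339889} = \frac{1}{-4396} = - \frac{1}{4396} \approx -0.00022748$)
$Y = 6 - \frac{\sqrt{23627}}{4}$ ($Y = 6 - \frac{\sqrt{28571 + \left(3 + 17 \left(-291\right)\right)}}{4} = 6 - \frac{\sqrt{28571 + \left(3 - 4947\right)}}{4} = 6 - \frac{\sqrt{28571 - 4944}}{4} = 6 - \frac{\sqrt{23627}}{4} \approx -32.428$)
$Y + u = \left(6 - \frac{\sqrt{23627}}{4}\right) - \frac{1}{4396} = \frac{26375}{4396} - \frac{\sqrt{23627}}{4}$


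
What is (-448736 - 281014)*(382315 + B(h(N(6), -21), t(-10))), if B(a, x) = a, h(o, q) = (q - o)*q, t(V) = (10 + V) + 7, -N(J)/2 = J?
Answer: -279132294000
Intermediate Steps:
N(J) = -2*J
t(V) = 17 + V
h(o, q) = q*(q - o)
(-448736 - 281014)*(382315 + B(h(N(6), -21), t(-10))) = (-448736 - 281014)*(382315 - 21*(-21 - (-2)*6)) = -729750*(382315 - 21*(-21 - 1*(-12))) = -729750*(382315 - 21*(-21 + 12)) = -729750*(382315 - 21*(-9)) = -729750*(382315 + 189) = -729750*382504 = -279132294000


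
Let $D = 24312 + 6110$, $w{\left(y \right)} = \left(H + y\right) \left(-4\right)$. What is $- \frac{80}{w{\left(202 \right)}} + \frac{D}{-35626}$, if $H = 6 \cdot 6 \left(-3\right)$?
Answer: $- \frac{243}{379} \approx -0.64116$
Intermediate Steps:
$H = -108$ ($H = 36 \left(-3\right) = -108$)
$w{\left(y \right)} = 432 - 4 y$ ($w{\left(y \right)} = \left(-108 + y\right) \left(-4\right) = 432 - 4 y$)
$D = 30422$
$- \frac{80}{w{\left(202 \right)}} + \frac{D}{-35626} = - \frac{80}{432 - 808} + \frac{30422}{-35626} = - \frac{80}{432 - 808} + 30422 \left(- \frac{1}{35626}\right) = - \frac{80}{-376} - \frac{15211}{17813} = \left(-80\right) \left(- \frac{1}{376}\right) - \frac{15211}{17813} = \frac{10}{47} - \frac{15211}{17813} = - \frac{243}{379}$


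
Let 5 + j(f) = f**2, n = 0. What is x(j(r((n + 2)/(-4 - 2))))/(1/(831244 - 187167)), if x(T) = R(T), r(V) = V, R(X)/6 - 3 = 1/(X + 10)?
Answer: 284037957/23 ≈ 1.2349e+7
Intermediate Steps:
R(X) = 18 + 6/(10 + X) (R(X) = 18 + 6/(X + 10) = 18 + 6/(10 + X))
j(f) = -5 + f**2
x(T) = 6*(31 + 3*T)/(10 + T)
x(j(r((n + 2)/(-4 - 2))))/(1/(831244 - 187167)) = (6*(31 + 3*(-5 + ((0 + 2)/(-4 - 2))**2))/(10 + (-5 + ((0 + 2)/(-4 - 2))**2)))/(1/(831244 - 187167)) = (6*(31 + 3*(-5 + (2/(-6))**2))/(10 + (-5 + (2/(-6))**2)))/(1/644077) = (6*(31 + 3*(-5 + (2*(-1/6))**2))/(10 + (-5 + (2*(-1/6))**2)))/(1/644077) = (6*(31 + 3*(-5 + (-1/3)**2))/(10 + (-5 + (-1/3)**2)))*644077 = (6*(31 + 3*(-5 + 1/9))/(10 + (-5 + 1/9)))*644077 = (6*(31 + 3*(-44/9))/(10 - 44/9))*644077 = (6*(31 - 44/3)/(46/9))*644077 = (6*(9/46)*(49/3))*644077 = (441/23)*644077 = 284037957/23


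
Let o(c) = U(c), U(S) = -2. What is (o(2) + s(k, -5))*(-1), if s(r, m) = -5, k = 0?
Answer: 7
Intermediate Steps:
o(c) = -2
(o(2) + s(k, -5))*(-1) = (-2 - 5)*(-1) = -7*(-1) = 7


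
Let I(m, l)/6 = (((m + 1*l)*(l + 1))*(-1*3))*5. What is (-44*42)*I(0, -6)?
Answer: 4989600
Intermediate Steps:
I(m, l) = -90*(1 + l)*(l + m) (I(m, l) = 6*((((m + 1*l)*(l + 1))*(-1*3))*5) = 6*((((m + l)*(1 + l))*(-3))*5) = 6*((((l + m)*(1 + l))*(-3))*5) = 6*((((1 + l)*(l + m))*(-3))*5) = 6*(-3*(1 + l)*(l + m)*5) = 6*(-15*(1 + l)*(l + m)) = -90*(1 + l)*(l + m))
(-44*42)*I(0, -6) = (-44*42)*(-90*(-6) - 90*0 - 90*(-6)² - 90*(-6)*0) = -1848*(540 + 0 - 90*36 + 0) = -1848*(540 + 0 - 3240 + 0) = -1848*(-2700) = 4989600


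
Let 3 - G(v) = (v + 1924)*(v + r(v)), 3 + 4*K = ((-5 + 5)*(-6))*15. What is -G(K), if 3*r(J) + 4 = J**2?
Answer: -700639/192 ≈ -3649.2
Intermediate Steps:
K = -3/4 (K = -3/4 + (((-5 + 5)*(-6))*15)/4 = -3/4 + ((0*(-6))*15)/4 = -3/4 + (0*15)/4 = -3/4 + (1/4)*0 = -3/4 + 0 = -3/4 ≈ -0.75000)
r(J) = -4/3 + J**2/3
G(v) = 3 - (1924 + v)*(-4/3 + v + v**2/3) (G(v) = 3 - (v + 1924)*(v + (-4/3 + v**2/3)) = 3 - (1924 + v)*(-4/3 + v + v**2/3))
-G(K) = -(7705/3 - 5768/3*(-3/4) - 1927*(-3/4)**2/3 - (-3/4)**3/3) = -(7705/3 + 1442 - 1927/3*9/16 - 1/3*(-27/64)) = -(7705/3 + 1442 - 5781/16 + 9/64) = -1*700639/192 = -700639/192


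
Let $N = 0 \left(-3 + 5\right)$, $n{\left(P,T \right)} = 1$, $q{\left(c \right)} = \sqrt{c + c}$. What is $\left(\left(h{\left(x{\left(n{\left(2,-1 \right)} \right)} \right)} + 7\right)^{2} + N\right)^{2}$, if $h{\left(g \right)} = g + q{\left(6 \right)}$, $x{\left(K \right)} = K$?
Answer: $8848 + 4864 \sqrt{3} \approx 17273.0$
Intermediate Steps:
$q{\left(c \right)} = \sqrt{2} \sqrt{c}$ ($q{\left(c \right)} = \sqrt{2 c} = \sqrt{2} \sqrt{c}$)
$h{\left(g \right)} = g + 2 \sqrt{3}$ ($h{\left(g \right)} = g + \sqrt{2} \sqrt{6} = g + 2 \sqrt{3}$)
$N = 0$ ($N = 0 \cdot 2 = 0$)
$\left(\left(h{\left(x{\left(n{\left(2,-1 \right)} \right)} \right)} + 7\right)^{2} + N\right)^{2} = \left(\left(\left(1 + 2 \sqrt{3}\right) + 7\right)^{2} + 0\right)^{2} = \left(\left(8 + 2 \sqrt{3}\right)^{2} + 0\right)^{2} = \left(\left(8 + 2 \sqrt{3}\right)^{2}\right)^{2} = \left(8 + 2 \sqrt{3}\right)^{4}$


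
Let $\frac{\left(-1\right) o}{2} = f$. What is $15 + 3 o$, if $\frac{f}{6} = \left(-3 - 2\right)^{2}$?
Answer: $-885$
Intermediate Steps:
$f = 150$ ($f = 6 \left(-3 - 2\right)^{2} = 6 \left(-5\right)^{2} = 6 \cdot 25 = 150$)
$o = -300$ ($o = \left(-2\right) 150 = -300$)
$15 + 3 o = 15 + 3 \left(-300\right) = 15 - 900 = -885$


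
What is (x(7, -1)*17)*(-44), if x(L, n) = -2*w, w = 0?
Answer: 0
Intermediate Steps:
x(L, n) = 0 (x(L, n) = -2*0 = 0)
(x(7, -1)*17)*(-44) = (0*17)*(-44) = 0*(-44) = 0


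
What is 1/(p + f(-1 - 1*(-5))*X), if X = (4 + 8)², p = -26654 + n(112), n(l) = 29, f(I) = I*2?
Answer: -1/25473 ≈ -3.9257e-5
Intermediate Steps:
f(I) = 2*I
p = -26625 (p = -26654 + 29 = -26625)
X = 144 (X = 12² = 144)
1/(p + f(-1 - 1*(-5))*X) = 1/(-26625 + (2*(-1 - 1*(-5)))*144) = 1/(-26625 + (2*(-1 + 5))*144) = 1/(-26625 + (2*4)*144) = 1/(-26625 + 8*144) = 1/(-26625 + 1152) = 1/(-25473) = -1/25473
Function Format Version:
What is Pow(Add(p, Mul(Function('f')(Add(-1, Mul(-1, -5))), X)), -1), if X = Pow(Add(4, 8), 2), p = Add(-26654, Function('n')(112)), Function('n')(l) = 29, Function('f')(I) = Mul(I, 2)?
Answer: Rational(-1, 25473) ≈ -3.9257e-5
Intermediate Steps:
Function('f')(I) = Mul(2, I)
p = -26625 (p = Add(-26654, 29) = -26625)
X = 144 (X = Pow(12, 2) = 144)
Pow(Add(p, Mul(Function('f')(Add(-1, Mul(-1, -5))), X)), -1) = Pow(Add(-26625, Mul(Mul(2, Add(-1, Mul(-1, -5))), 144)), -1) = Pow(Add(-26625, Mul(Mul(2, Add(-1, 5)), 144)), -1) = Pow(Add(-26625, Mul(Mul(2, 4), 144)), -1) = Pow(Add(-26625, Mul(8, 144)), -1) = Pow(Add(-26625, 1152), -1) = Pow(-25473, -1) = Rational(-1, 25473)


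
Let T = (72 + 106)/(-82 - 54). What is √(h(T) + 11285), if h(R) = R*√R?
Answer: √(52181840 - 178*I*√1513)/68 ≈ 106.23 - 0.0070476*I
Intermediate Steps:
T = -89/68 (T = 178/(-136) = 178*(-1/136) = -89/68 ≈ -1.3088)
h(R) = R^(3/2)
√(h(T) + 11285) = √((-89/68)^(3/2) + 11285) = √(-89*I*√1513/2312 + 11285) = √(11285 - 89*I*√1513/2312)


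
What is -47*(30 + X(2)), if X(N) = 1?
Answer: -1457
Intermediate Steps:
-47*(30 + X(2)) = -47*(30 + 1) = -47*31 = -1457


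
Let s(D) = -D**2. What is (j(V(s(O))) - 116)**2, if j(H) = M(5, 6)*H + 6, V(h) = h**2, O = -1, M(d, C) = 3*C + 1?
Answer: 8281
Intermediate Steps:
M(d, C) = 1 + 3*C
j(H) = 6 + 19*H (j(H) = (1 + 3*6)*H + 6 = (1 + 18)*H + 6 = 19*H + 6 = 6 + 19*H)
(j(V(s(O))) - 116)**2 = ((6 + 19*(-1*(-1)**2)**2) - 116)**2 = ((6 + 19*(-1*1)**2) - 116)**2 = ((6 + 19*(-1)**2) - 116)**2 = ((6 + 19*1) - 116)**2 = ((6 + 19) - 116)**2 = (25 - 116)**2 = (-91)**2 = 8281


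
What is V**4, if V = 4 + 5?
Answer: 6561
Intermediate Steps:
V = 9
V**4 = 9**4 = 6561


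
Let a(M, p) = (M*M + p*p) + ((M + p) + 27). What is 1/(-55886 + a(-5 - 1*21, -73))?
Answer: -1/49953 ≈ -2.0019e-5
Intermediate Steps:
a(M, p) = 27 + M + p + M² + p² (a(M, p) = (M² + p²) + (27 + M + p) = 27 + M + p + M² + p²)
1/(-55886 + a(-5 - 1*21, -73)) = 1/(-55886 + (27 + (-5 - 1*21) - 73 + (-5 - 1*21)² + (-73)²)) = 1/(-55886 + (27 + (-5 - 21) - 73 + (-5 - 21)² + 5329)) = 1/(-55886 + (27 - 26 - 73 + (-26)² + 5329)) = 1/(-55886 + (27 - 26 - 73 + 676 + 5329)) = 1/(-55886 + 5933) = 1/(-49953) = -1/49953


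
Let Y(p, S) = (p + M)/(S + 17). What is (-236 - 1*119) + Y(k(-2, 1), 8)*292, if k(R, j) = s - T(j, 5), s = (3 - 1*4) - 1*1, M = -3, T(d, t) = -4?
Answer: -9167/25 ≈ -366.68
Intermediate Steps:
s = -2 (s = (3 - 4) - 1 = -1 - 1 = -2)
k(R, j) = 2 (k(R, j) = -2 - 1*(-4) = -2 + 4 = 2)
Y(p, S) = (-3 + p)/(17 + S) (Y(p, S) = (p - 3)/(S + 17) = (-3 + p)/(17 + S))
(-236 - 1*119) + Y(k(-2, 1), 8)*292 = (-236 - 1*119) + ((-3 + 2)/(17 + 8))*292 = (-236 - 119) + (-1/25)*292 = -355 + ((1/25)*(-1))*292 = -355 - 1/25*292 = -355 - 292/25 = -9167/25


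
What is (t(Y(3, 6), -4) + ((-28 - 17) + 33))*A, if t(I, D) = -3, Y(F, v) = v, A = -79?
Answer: 1185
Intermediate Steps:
(t(Y(3, 6), -4) + ((-28 - 17) + 33))*A = (-3 + ((-28 - 17) + 33))*(-79) = (-3 + (-45 + 33))*(-79) = (-3 - 12)*(-79) = -15*(-79) = 1185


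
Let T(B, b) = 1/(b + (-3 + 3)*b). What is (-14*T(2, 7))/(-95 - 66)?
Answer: 2/161 ≈ 0.012422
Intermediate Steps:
T(B, b) = 1/b (T(B, b) = 1/(b + 0*b) = 1/(b + 0) = 1/b)
(-14*T(2, 7))/(-95 - 66) = (-14/7)/(-95 - 66) = -14*1/7/(-161) = -2*(-1/161) = 2/161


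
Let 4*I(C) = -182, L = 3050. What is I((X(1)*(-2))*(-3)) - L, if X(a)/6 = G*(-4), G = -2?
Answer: -6191/2 ≈ -3095.5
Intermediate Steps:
X(a) = 48 (X(a) = 6*(-2*(-4)) = 6*8 = 48)
I(C) = -91/2 (I(C) = (¼)*(-182) = -91/2)
I((X(1)*(-2))*(-3)) - L = -91/2 - 1*3050 = -91/2 - 3050 = -6191/2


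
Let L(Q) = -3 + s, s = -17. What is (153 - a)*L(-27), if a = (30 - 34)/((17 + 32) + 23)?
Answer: -27550/9 ≈ -3061.1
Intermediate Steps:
L(Q) = -20 (L(Q) = -3 - 17 = -20)
a = -1/18 (a = -4/(49 + 23) = -4/72 = -4*1/72 = -1/18 ≈ -0.055556)
(153 - a)*L(-27) = (153 - 1*(-1/18))*(-20) = (153 + 1/18)*(-20) = (2755/18)*(-20) = -27550/9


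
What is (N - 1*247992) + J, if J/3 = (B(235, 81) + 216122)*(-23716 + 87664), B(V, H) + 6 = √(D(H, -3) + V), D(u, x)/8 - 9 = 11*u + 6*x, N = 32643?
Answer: 41460342555 + 191844*√7291 ≈ 4.1477e+10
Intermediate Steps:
D(u, x) = 72 + 48*x + 88*u (D(u, x) = 72 + 8*(11*u + 6*x) = 72 + 8*(6*x + 11*u) = 72 + (48*x + 88*u) = 72 + 48*x + 88*u)
B(V, H) = -6 + √(-72 + V + 88*H) (B(V, H) = -6 + √((72 + 48*(-3) + 88*H) + V) = -6 + √((72 - 144 + 88*H) + V) = -6 + √((-72 + 88*H) + V) = -6 + √(-72 + V + 88*H))
J = 41460557904 + 191844*√7291 (J = 3*(((-6 + √(-72 + 235 + 88*81)) + 216122)*(-23716 + 87664)) = 3*(((-6 + √(-72 + 235 + 7128)) + 216122)*63948) = 3*(((-6 + √7291) + 216122)*63948) = 3*((216116 + √7291)*63948) = 3*(13820185968 + 63948*√7291) = 41460557904 + 191844*√7291 ≈ 4.1477e+10)
(N - 1*247992) + J = (32643 - 1*247992) + (41460557904 + 191844*√7291) = (32643 - 247992) + (41460557904 + 191844*√7291) = -215349 + (41460557904 + 191844*√7291) = 41460342555 + 191844*√7291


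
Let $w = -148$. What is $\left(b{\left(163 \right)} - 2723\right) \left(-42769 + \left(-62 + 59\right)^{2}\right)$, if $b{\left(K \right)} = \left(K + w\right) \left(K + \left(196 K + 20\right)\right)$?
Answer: $-20492387920$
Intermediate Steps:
$b{\left(K \right)} = \left(-148 + K\right) \left(20 + 197 K\right)$ ($b{\left(K \right)} = \left(K - 148\right) \left(K + \left(196 K + 20\right)\right) = \left(-148 + K\right) \left(K + \left(20 + 196 K\right)\right) = \left(-148 + K\right) \left(20 + 197 K\right)$)
$\left(b{\left(163 \right)} - 2723\right) \left(-42769 + \left(-62 + 59\right)^{2}\right) = \left(\left(-2960 - 4749168 + 197 \cdot 163^{2}\right) - 2723\right) \left(-42769 + \left(-62 + 59\right)^{2}\right) = \left(\left(-2960 - 4749168 + 197 \cdot 26569\right) - 2723\right) \left(-42769 + \left(-3\right)^{2}\right) = \left(\left(-2960 - 4749168 + 5234093\right) - 2723\right) \left(-42769 + 9\right) = \left(481965 - 2723\right) \left(-42760\right) = 479242 \left(-42760\right) = -20492387920$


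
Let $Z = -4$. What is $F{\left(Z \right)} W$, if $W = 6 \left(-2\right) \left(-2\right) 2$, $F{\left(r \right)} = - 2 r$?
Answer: $384$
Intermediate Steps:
$W = 48$ ($W = 6 \cdot 4 \cdot 2 = 6 \cdot 8 = 48$)
$F{\left(Z \right)} W = \left(-2\right) \left(-4\right) 48 = 8 \cdot 48 = 384$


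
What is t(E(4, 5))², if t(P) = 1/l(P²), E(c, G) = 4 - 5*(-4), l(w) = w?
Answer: 1/331776 ≈ 3.0141e-6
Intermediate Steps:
E(c, G) = 24 (E(c, G) = 4 + 20 = 24)
t(P) = P⁻² (t(P) = 1/(P²) = P⁻²)
t(E(4, 5))² = (24⁻²)² = (1/576)² = 1/331776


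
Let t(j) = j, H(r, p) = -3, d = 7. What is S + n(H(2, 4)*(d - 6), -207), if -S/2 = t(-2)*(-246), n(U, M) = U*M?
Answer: -363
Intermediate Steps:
n(U, M) = M*U
S = -984 (S = -(-4)*(-246) = -2*492 = -984)
S + n(H(2, 4)*(d - 6), -207) = -984 - (-621)*(7 - 6) = -984 - (-621) = -984 - 207*(-3) = -984 + 621 = -363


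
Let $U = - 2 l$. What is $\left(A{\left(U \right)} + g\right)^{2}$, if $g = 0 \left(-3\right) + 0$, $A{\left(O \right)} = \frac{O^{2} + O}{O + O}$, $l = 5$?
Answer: $\frac{81}{4} \approx 20.25$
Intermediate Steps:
$U = -10$ ($U = \left(-2\right) 5 = -10$)
$A{\left(O \right)} = \frac{O + O^{2}}{2 O}$
$g = 0$ ($g = 0 + 0 = 0$)
$\left(A{\left(U \right)} + g\right)^{2} = \left(\left(\frac{1}{2} + \frac{1}{2} \left(-10\right)\right) + 0\right)^{2} = \left(\left(\frac{1}{2} - 5\right) + 0\right)^{2} = \left(- \frac{9}{2} + 0\right)^{2} = \left(- \frac{9}{2}\right)^{2} = \frac{81}{4}$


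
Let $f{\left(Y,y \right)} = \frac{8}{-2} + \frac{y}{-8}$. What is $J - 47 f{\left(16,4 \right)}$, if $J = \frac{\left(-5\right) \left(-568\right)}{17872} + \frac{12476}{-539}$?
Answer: $\frac{113496305}{602063} \approx 188.51$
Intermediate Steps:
$f{\left(Y,y \right)} = -4 - \frac{y}{8}$ ($f{\left(Y,y \right)} = 8 \left(- \frac{1}{2}\right) + y \left(- \frac{1}{8}\right) = -4 - \frac{y}{8}$)
$J = - \frac{27680039}{1204126}$ ($J = 2840 \cdot \frac{1}{17872} + 12476 \left(- \frac{1}{539}\right) = \frac{355}{2234} - \frac{12476}{539} = - \frac{27680039}{1204126} \approx -22.988$)
$J - 47 f{\left(16,4 \right)} = - \frac{27680039}{1204126} - 47 \left(-4 - \frac{1}{2}\right) = - \frac{27680039}{1204126} - - \frac{423}{2} = - \frac{27680039}{1204126} + \frac{423}{2} = \frac{113496305}{602063}$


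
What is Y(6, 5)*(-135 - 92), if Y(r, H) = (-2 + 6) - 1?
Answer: -681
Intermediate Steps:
Y(r, H) = 3 (Y(r, H) = 4 - 1 = 3)
Y(6, 5)*(-135 - 92) = 3*(-135 - 92) = 3*(-227) = -681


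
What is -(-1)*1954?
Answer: 1954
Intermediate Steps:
-(-1)*1954 = -1*(-1954) = 1954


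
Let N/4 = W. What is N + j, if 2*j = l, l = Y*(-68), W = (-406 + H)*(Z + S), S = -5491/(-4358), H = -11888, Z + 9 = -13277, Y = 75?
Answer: 1423514170986/2179 ≈ 6.5329e+8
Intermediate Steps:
Z = -13286 (Z = -9 - 13277 = -13286)
S = 5491/4358 (S = -5491*(-1/4358) = 5491/4358 ≈ 1.2600)
W = 355879931859/2179 (W = (-406 - 11888)*(-13286 + 5491/4358) = -12294*(-57894897/4358) = 355879931859/2179 ≈ 1.6332e+8)
l = -5100 (l = 75*(-68) = -5100)
j = -2550 (j = (½)*(-5100) = -2550)
N = 1423519727436/2179 (N = 4*(355879931859/2179) = 1423519727436/2179 ≈ 6.5329e+8)
N + j = 1423519727436/2179 - 2550 = 1423514170986/2179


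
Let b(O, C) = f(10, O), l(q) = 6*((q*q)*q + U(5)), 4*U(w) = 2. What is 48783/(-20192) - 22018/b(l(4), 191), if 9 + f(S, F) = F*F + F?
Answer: -7769208557/3031768224 ≈ -2.5626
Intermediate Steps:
U(w) = 1/2 (U(w) = (1/4)*2 = 1/2)
l(q) = 3 + 6*q**3 (l(q) = 6*((q*q)*q + 1/2) = 6*(q**2*q + 1/2) = 6*(q**3 + 1/2) = 6*(1/2 + q**3) = 3 + 6*q**3)
f(S, F) = -9 + F + F**2 (f(S, F) = -9 + (F*F + F) = -9 + (F**2 + F) = -9 + (F + F**2) = -9 + F + F**2)
b(O, C) = -9 + O + O**2
48783/(-20192) - 22018/b(l(4), 191) = 48783/(-20192) - 22018/(-9 + (3 + 6*4**3) + (3 + 6*4**3)**2) = 48783*(-1/20192) - 22018/(-9 + (3 + 6*64) + (3 + 6*64)**2) = -48783/20192 - 22018/(-9 + (3 + 384) + (3 + 384)**2) = -48783/20192 - 22018/(-9 + 387 + 387**2) = -48783/20192 - 22018/(-9 + 387 + 149769) = -48783/20192 - 22018/150147 = -7769208557/3031768224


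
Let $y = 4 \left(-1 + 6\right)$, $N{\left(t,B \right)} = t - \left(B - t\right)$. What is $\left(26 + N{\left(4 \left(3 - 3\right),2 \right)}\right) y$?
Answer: $480$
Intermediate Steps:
$N{\left(t,B \right)} = - B + 2 t$
$y = 20$ ($y = 4 \cdot 5 = 20$)
$\left(26 + N{\left(4 \left(3 - 3\right),2 \right)}\right) y = \left(26 + \left(\left(-1\right) 2 + 2 \cdot 4 \left(3 - 3\right)\right)\right) 20 = \left(26 - \left(2 - 2 \cdot 4 \cdot 0\right)\right) 20 = \left(26 + \left(-2 + 2 \cdot 0\right)\right) 20 = \left(26 + \left(-2 + 0\right)\right) 20 = \left(26 - 2\right) 20 = 24 \cdot 20 = 480$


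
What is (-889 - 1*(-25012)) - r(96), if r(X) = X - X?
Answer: 24123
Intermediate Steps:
r(X) = 0
(-889 - 1*(-25012)) - r(96) = (-889 - 1*(-25012)) - 1*0 = (-889 + 25012) + 0 = 24123 + 0 = 24123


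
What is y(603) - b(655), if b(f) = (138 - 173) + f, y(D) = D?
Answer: -17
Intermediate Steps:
b(f) = -35 + f
y(603) - b(655) = 603 - (-35 + 655) = 603 - 1*620 = 603 - 620 = -17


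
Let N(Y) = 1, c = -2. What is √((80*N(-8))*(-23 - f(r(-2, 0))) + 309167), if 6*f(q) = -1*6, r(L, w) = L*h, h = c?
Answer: √307407 ≈ 554.44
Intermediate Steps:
h = -2
r(L, w) = -2*L (r(L, w) = L*(-2) = -2*L)
f(q) = -1 (f(q) = (-1*6)/6 = (⅙)*(-6) = -1)
√((80*N(-8))*(-23 - f(r(-2, 0))) + 309167) = √((80*1)*(-23 - 1*(-1)) + 309167) = √(80*(-23 + 1) + 309167) = √(80*(-22) + 309167) = √(-1760 + 309167) = √307407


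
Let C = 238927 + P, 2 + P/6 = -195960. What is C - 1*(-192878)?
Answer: -743967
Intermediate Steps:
P = -1175772 (P = -12 + 6*(-195960) = -12 - 1175760 = -1175772)
C = -936845 (C = 238927 - 1175772 = -936845)
C - 1*(-192878) = -936845 - 1*(-192878) = -936845 + 192878 = -743967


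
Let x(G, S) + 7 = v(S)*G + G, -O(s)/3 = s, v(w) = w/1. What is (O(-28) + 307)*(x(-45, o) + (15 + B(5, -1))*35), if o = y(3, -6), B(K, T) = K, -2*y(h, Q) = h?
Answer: 559521/2 ≈ 2.7976e+5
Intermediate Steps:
y(h, Q) = -h/2
o = -3/2 (o = -½*3 = -3/2 ≈ -1.5000)
v(w) = w (v(w) = w*1 = w)
O(s) = -3*s
x(G, S) = -7 + G + G*S (x(G, S) = -7 + (S*G + G) = -7 + (G*S + G) = -7 + (G + G*S) = -7 + G + G*S)
(O(-28) + 307)*(x(-45, o) + (15 + B(5, -1))*35) = (-3*(-28) + 307)*((-7 - 45 - 45*(-3/2)) + (15 + 5)*35) = (84 + 307)*((-7 - 45 + 135/2) + 20*35) = 391*(31/2 + 700) = 391*(1431/2) = 559521/2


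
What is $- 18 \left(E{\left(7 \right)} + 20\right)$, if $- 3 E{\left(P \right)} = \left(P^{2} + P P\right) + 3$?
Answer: $246$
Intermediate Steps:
$E{\left(P \right)} = -1 - \frac{2 P^{2}}{3}$ ($E{\left(P \right)} = - \frac{\left(P^{2} + P P\right) + 3}{3} = - \frac{\left(P^{2} + P^{2}\right) + 3}{3} = - \frac{2 P^{2} + 3}{3} = - \frac{3 + 2 P^{2}}{3} = -1 - \frac{2 P^{2}}{3}$)
$- 18 \left(E{\left(7 \right)} + 20\right) = - 18 \left(\left(-1 - \frac{2 \cdot 7^{2}}{3}\right) + 20\right) = - 18 \left(\left(-1 - \frac{98}{3}\right) + 20\right) = - 18 \left(- \frac{101}{3} + 20\right) = \left(-18\right) \left(- \frac{41}{3}\right) = 246$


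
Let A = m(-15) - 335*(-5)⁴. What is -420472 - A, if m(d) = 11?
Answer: -211108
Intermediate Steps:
A = -209364 (A = 11 - 335*(-5)⁴ = 11 - 335*625 = 11 - 209375 = -209364)
-420472 - A = -420472 - 1*(-209364) = -420472 + 209364 = -211108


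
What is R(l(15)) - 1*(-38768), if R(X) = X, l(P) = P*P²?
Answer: 42143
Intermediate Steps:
l(P) = P³
R(l(15)) - 1*(-38768) = 15³ - 1*(-38768) = 3375 + 38768 = 42143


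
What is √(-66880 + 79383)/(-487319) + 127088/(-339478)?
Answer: -63544/169739 - √12503/487319 ≈ -0.37459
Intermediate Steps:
√(-66880 + 79383)/(-487319) + 127088/(-339478) = √12503*(-1/487319) + 127088*(-1/339478) = -√12503/487319 - 63544/169739 = -63544/169739 - √12503/487319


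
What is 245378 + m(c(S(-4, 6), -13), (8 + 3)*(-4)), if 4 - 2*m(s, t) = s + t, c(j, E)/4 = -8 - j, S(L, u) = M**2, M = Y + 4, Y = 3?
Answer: 245516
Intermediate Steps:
M = 7 (M = 3 + 4 = 7)
S(L, u) = 49 (S(L, u) = 7**2 = 49)
c(j, E) = -32 - 4*j (c(j, E) = 4*(-8 - j) = -32 - 4*j)
m(s, t) = 2 - s/2 - t/2 (m(s, t) = 2 - (s + t)/2 = 2 + (-s/2 - t/2) = 2 - s/2 - t/2)
245378 + m(c(S(-4, 6), -13), (8 + 3)*(-4)) = 245378 + (2 - (-32 - 4*49)/2 - (8 + 3)*(-4)/2) = 245378 + (2 - (-32 - 196)/2 - 11*(-4)/2) = 245378 + (2 - 1/2*(-228) - 1/2*(-44)) = 245378 + (2 + 114 + 22) = 245378 + 138 = 245516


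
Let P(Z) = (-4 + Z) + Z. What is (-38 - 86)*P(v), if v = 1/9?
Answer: 4216/9 ≈ 468.44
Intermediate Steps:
v = ⅑ ≈ 0.11111
P(Z) = -4 + 2*Z
(-38 - 86)*P(v) = (-38 - 86)*(-4 + 2*(⅑)) = -124*(-4 + 2/9) = -124*(-34/9) = 4216/9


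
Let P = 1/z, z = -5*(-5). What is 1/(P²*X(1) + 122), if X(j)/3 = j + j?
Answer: 625/76256 ≈ 0.0081961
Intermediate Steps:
X(j) = 6*j (X(j) = 3*(j + j) = 3*(2*j) = 6*j)
z = 25
P = 1/25 ≈ 0.040000
1/(P²*X(1) + 122) = 1/((1/25)²*(6*1) + 122) = 1/((1/625)*6 + 122) = 1/(6/625 + 122) = 1/(76256/625) = 625/76256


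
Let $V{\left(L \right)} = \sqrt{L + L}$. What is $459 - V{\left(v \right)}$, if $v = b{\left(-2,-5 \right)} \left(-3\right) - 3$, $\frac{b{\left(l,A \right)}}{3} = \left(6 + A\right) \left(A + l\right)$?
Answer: $459 - 2 \sqrt{30} \approx 448.05$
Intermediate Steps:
$b{\left(l,A \right)} = 3 \left(6 + A\right) \left(A + l\right)$
$v = 60$ ($v = \left(3 \left(-5\right)^{2} + 18 \left(-5\right) + 18 \left(-2\right) + 3 \left(-5\right) \left(-2\right)\right) \left(-3\right) - 3 = \left(3 \cdot 25 - 90 - 36 + 30\right) \left(-3\right) - 3 = \left(75 - 90 - 36 + 30\right) \left(-3\right) - 3 = \left(-21\right) \left(-3\right) - 3 = 63 - 3 = 60$)
$V{\left(L \right)} = \sqrt{2} \sqrt{L}$ ($V{\left(L \right)} = \sqrt{2 L} = \sqrt{2} \sqrt{L}$)
$459 - V{\left(v \right)} = 459 - \sqrt{2} \sqrt{60} = 459 - \sqrt{2} \cdot 2 \sqrt{15} = 459 - 2 \sqrt{30}$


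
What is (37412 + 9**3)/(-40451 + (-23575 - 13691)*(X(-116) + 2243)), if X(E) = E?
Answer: -38141/79305233 ≈ -0.00048094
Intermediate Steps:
(37412 + 9**3)/(-40451 + (-23575 - 13691)*(X(-116) + 2243)) = (37412 + 9**3)/(-40451 + (-23575 - 13691)*(-116 + 2243)) = (37412 + 729)/(-40451 - 37266*2127) = 38141/(-40451 - 79264782) = 38141/(-79305233) = 38141*(-1/79305233) = -38141/79305233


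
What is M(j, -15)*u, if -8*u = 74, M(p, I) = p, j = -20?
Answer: 185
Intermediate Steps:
u = -37/4 (u = -⅛*74 = -37/4 ≈ -9.2500)
M(j, -15)*u = -20*(-37/4) = 185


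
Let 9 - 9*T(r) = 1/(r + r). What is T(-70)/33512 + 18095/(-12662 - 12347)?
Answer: -764032010051/1056008026080 ≈ -0.72351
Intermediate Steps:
T(r) = 1 - 1/(18*r) (T(r) = 1 - 1/(9*(r + r)) = 1 - 1/(2*r)/9 = 1 - 1/(18*r))
T(-70)/33512 + 18095/(-12662 - 12347) = ((-1/18 - 70)/(-70))/33512 + 18095/(-12662 - 12347) = -1/70*(-1261/18)*(1/33512) + 18095/(-25009) = (1261/1260)*(1/33512) + 18095*(-1/25009) = 1261/42225120 - 18095/25009 = -764032010051/1056008026080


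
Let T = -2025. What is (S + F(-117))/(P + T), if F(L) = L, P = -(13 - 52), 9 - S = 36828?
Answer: 6156/331 ≈ 18.598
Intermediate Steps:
S = -36819 (S = 9 - 1*36828 = 9 - 36828 = -36819)
P = 39 (P = -1*(-39) = 39)
(S + F(-117))/(P + T) = (-36819 - 117)/(39 - 2025) = -36936/(-1986) = -36936*(-1/1986) = 6156/331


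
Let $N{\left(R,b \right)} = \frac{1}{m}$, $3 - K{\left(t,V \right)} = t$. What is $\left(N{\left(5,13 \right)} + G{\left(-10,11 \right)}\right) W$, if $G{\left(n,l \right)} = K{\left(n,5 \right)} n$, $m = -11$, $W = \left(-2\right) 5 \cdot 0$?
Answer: $0$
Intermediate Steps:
$K{\left(t,V \right)} = 3 - t$
$W = 0$ ($W = \left(-10\right) 0 = 0$)
$G{\left(n,l \right)} = n \left(3 - n\right)$ ($G{\left(n,l \right)} = \left(3 - n\right) n = n \left(3 - n\right)$)
$N{\left(R,b \right)} = - \frac{1}{11}$ ($N{\left(R,b \right)} = \frac{1}{-11} = - \frac{1}{11}$)
$\left(N{\left(5,13 \right)} + G{\left(-10,11 \right)}\right) W = \left(- \frac{1}{11} - 10 \left(3 - -10\right)\right) 0 = \left(- \frac{1}{11} - 10 \left(3 + 10\right)\right) 0 = \left(- \frac{1}{11} - 130\right) 0 = \left(- \frac{1431}{11}\right) 0 = 0$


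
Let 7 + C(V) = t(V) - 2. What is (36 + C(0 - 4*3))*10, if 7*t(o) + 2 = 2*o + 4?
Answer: 1670/7 ≈ 238.57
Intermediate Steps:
t(o) = 2/7 + 2*o/7 (t(o) = -2/7 + (2*o + 4)/7 = -2/7 + (4 + 2*o)/7 = -2/7 + (4/7 + 2*o/7) = 2/7 + 2*o/7)
C(V) = -61/7 + 2*V/7 (C(V) = -7 + ((2/7 + 2*V/7) - 2) = -7 + (-12/7 + 2*V/7) = -61/7 + 2*V/7)
(36 + C(0 - 4*3))*10 = (36 + (-61/7 + 2*(0 - 4*3)/7))*10 = (36 + (-61/7 + 2*(0 - 12)/7))*10 = (36 + (-61/7 + (2/7)*(-12)))*10 = (36 + (-61/7 - 24/7))*10 = (36 - 85/7)*10 = (167/7)*10 = 1670/7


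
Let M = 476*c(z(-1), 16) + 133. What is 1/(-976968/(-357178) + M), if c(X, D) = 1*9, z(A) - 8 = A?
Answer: 178589/789316097 ≈ 0.00022626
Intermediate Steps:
z(A) = 8 + A
c(X, D) = 9
M = 4417 (M = 476*9 + 133 = 4284 + 133 = 4417)
1/(-976968/(-357178) + M) = 1/(-976968/(-357178) + 4417) = 1/(-976968*(-1/357178) + 4417) = 1/(488484/178589 + 4417) = 1/(789316097/178589) = 178589/789316097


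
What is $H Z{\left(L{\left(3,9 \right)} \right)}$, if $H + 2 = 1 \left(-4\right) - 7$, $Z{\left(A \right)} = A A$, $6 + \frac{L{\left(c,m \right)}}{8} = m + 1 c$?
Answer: $-29952$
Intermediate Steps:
$L{\left(c,m \right)} = -48 + 8 c + 8 m$ ($L{\left(c,m \right)} = -48 + 8 \left(m + 1 c\right) = -48 + 8 \left(m + c\right) = -48 + 8 \left(c + m\right) = -48 + \left(8 c + 8 m\right) = -48 + 8 c + 8 m$)
$Z{\left(A \right)} = A^{2}$
$H = -13$ ($H = -2 + \left(1 \left(-4\right) - 7\right) = -2 - 11 = -13$)
$H Z{\left(L{\left(3,9 \right)} \right)} = - 13 \left(-48 + 8 \cdot 3 + 8 \cdot 9\right)^{2} = - 13 \left(-48 + 24 + 72\right)^{2} = - 13 \cdot 48^{2} = \left(-13\right) 2304 = -29952$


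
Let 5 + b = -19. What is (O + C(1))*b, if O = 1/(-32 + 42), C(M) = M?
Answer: -132/5 ≈ -26.400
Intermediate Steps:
b = -24 (b = -5 - 19 = -24)
O = 1/10 ≈ 0.10000
(O + C(1))*b = (1/10 + 1)*(-24) = (11/10)*(-24) = -132/5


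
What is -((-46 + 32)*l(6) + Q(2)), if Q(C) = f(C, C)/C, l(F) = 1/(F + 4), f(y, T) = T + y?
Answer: -3/5 ≈ -0.60000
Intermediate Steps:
l(F) = 1/(4 + F)
Q(C) = 2 (Q(C) = (C + C)/C = (2*C)/C = 2)
-((-46 + 32)*l(6) + Q(2)) = -((-46 + 32)/(4 + 6) + 2) = -(-14/10 + 2) = -(-14*1/10 + 2) = -(-7/5 + 2) = -1*3/5 = -3/5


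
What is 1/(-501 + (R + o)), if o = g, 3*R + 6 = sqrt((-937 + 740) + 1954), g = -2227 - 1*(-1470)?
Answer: -1620/2040949 - 3*sqrt(1757)/14286643 ≈ -0.00080255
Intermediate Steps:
g = -757 (g = -2227 + 1470 = -757)
R = -2 + sqrt(1757)/3 (R = -2 + sqrt((-937 + 740) + 1954)/3 = -2 + sqrt(-197 + 1954)/3 = -2 + sqrt(1757)/3 ≈ 11.972)
o = -757
1/(-501 + (R + o)) = 1/(-501 + ((-2 + sqrt(1757)/3) - 757)) = 1/(-501 + (-759 + sqrt(1757)/3)) = 1/(-1260 + sqrt(1757)/3)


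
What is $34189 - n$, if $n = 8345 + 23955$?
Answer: $1889$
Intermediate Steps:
$n = 32300$
$34189 - n = 34189 - 32300 = 1889$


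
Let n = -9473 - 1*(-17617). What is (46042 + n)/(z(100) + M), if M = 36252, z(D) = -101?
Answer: 54186/36151 ≈ 1.4989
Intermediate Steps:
n = 8144 (n = -9473 + 17617 = 8144)
(46042 + n)/(z(100) + M) = (46042 + 8144)/(-101 + 36252) = 54186/36151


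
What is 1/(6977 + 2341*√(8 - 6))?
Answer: 6977/37717967 - 2341*√2/37717967 ≈ 9.7204e-5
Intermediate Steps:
1/(6977 + 2341*√(8 - 6)) = 1/(6977 + 2341*√2)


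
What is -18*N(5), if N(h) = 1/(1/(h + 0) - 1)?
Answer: 45/2 ≈ 22.500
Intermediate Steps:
N(h) = 1/(-1 + 1/h) (N(h) = 1/(1/h - 1) = 1/(-1 + 1/h))
-18*N(5) = -(-18)*5/(-1 + 5) = -(-18)*5/4 = -18*(-5/4) = 45/2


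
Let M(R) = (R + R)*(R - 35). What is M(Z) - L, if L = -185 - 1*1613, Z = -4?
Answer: 2110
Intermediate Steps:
M(R) = 2*R*(-35 + R) (M(R) = (2*R)*(-35 + R) = 2*R*(-35 + R))
L = -1798 (L = -185 - 1613 = -1798)
M(Z) - L = 2*(-4)*(-35 - 4) - 1*(-1798) = 2*(-4)*(-39) + 1798 = 312 + 1798 = 2110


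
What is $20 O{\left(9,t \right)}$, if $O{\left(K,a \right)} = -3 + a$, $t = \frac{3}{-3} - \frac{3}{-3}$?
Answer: $-60$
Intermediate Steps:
$t = 0$ ($t = 3 \left(- \frac{1}{3}\right) - -1 = -1 + 1 = 0$)
$20 O{\left(9,t \right)} = 20 \left(-3 + 0\right) = 20 \left(-3\right) = -60$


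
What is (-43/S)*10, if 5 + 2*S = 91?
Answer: -10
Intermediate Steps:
S = 43 (S = -5/2 + (1/2)*91 = -5/2 + 91/2 = 43)
(-43/S)*10 = (-43/43)*10 = ((1/43)*(-43))*10 = -1*10 = -10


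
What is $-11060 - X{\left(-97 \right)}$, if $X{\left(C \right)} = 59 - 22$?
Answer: $-11097$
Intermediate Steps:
$X{\left(C \right)} = 37$ ($X{\left(C \right)} = 59 - 22 = 37$)
$-11060 - X{\left(-97 \right)} = -11060 - 37 = -11097$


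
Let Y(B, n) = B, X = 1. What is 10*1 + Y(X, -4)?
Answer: 11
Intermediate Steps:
10*1 + Y(X, -4) = 10*1 + 1 = 10 + 1 = 11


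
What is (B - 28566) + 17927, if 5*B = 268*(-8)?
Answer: -55339/5 ≈ -11068.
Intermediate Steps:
B = -2144/5 (B = (268*(-8))/5 = (⅕)*(-2144) = -2144/5 ≈ -428.80)
(B - 28566) + 17927 = (-2144/5 - 28566) + 17927 = -144974/5 + 17927 = -55339/5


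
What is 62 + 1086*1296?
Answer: 1407518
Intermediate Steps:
62 + 1086*1296 = 62 + 1407456 = 1407518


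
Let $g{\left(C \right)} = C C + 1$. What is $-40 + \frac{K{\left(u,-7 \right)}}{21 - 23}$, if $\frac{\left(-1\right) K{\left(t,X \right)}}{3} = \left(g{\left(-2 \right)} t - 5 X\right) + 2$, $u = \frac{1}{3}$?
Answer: $18$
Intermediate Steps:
$g{\left(C \right)} = 1 + C^{2}$ ($g{\left(C \right)} = C^{2} + 1 = 1 + C^{2}$)
$u = \frac{1}{3} \approx 0.33333$
$K{\left(t,X \right)} = -6 - 15 t + 15 X$ ($K{\left(t,X \right)} = - 3 \left(\left(\left(1 + \left(-2\right)^{2}\right) t - 5 X\right) + 2\right) = - 3 \left(\left(\left(1 + 4\right) t - 5 X\right) + 2\right) = - 3 \left(\left(5 t - 5 X\right) + 2\right) = - 3 \left(\left(- 5 X + 5 t\right) + 2\right) = - 3 \left(2 - 5 X + 5 t\right) = -6 - 15 t + 15 X$)
$-40 + \frac{K{\left(u,-7 \right)}}{21 - 23} = -40 + \frac{-6 - 5 + 15 \left(-7\right)}{21 - 23} = -40 + \frac{-6 - 5 - 105}{-2} = -40 - -58 = -40 + 58 = 18$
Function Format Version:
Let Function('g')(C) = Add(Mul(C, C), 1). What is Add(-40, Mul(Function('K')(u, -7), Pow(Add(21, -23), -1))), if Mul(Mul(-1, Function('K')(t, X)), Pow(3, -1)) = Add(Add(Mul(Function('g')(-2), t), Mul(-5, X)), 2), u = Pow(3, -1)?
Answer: 18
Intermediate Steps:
Function('g')(C) = Add(1, Pow(C, 2)) (Function('g')(C) = Add(Pow(C, 2), 1) = Add(1, Pow(C, 2)))
u = Rational(1, 3) ≈ 0.33333
Function('K')(t, X) = Add(-6, Mul(-15, t), Mul(15, X)) (Function('K')(t, X) = Mul(-3, Add(Add(Mul(Add(1, Pow(-2, 2)), t), Mul(-5, X)), 2)) = Mul(-3, Add(Add(Mul(Add(1, 4), t), Mul(-5, X)), 2)) = Mul(-3, Add(Add(Mul(5, t), Mul(-5, X)), 2)) = Mul(-3, Add(Add(Mul(-5, X), Mul(5, t)), 2)) = Mul(-3, Add(2, Mul(-5, X), Mul(5, t))) = Add(-6, Mul(-15, t), Mul(15, X)))
Add(-40, Mul(Function('K')(u, -7), Pow(Add(21, -23), -1))) = Add(-40, Mul(Add(-6, Mul(-15, Rational(1, 3)), Mul(15, -7)), Pow(Add(21, -23), -1))) = Add(-40, Mul(Add(-6, -5, -105), Pow(-2, -1))) = Add(-40, Mul(-116, Rational(-1, 2))) = Add(-40, 58) = 18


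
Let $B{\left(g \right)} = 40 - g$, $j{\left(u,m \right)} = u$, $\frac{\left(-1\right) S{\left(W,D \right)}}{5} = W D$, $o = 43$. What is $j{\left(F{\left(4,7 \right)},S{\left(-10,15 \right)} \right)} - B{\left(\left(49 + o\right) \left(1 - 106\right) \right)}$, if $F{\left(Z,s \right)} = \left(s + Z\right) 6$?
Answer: $-9634$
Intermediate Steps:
$S{\left(W,D \right)} = - 5 D W$ ($S{\left(W,D \right)} = - 5 W D = - 5 D W$)
$F{\left(Z,s \right)} = 6 Z + 6 s$ ($F{\left(Z,s \right)} = \left(Z + s\right) 6 = 6 Z + 6 s$)
$j{\left(F{\left(4,7 \right)},S{\left(-10,15 \right)} \right)} - B{\left(\left(49 + o\right) \left(1 - 106\right) \right)} = \left(6 \cdot 4 + 6 \cdot 7\right) - \left(40 - \left(49 + 43\right) \left(1 - 106\right)\right) = \left(24 + 42\right) - \left(40 - 92 \left(-105\right)\right) = 66 - \left(40 - -9660\right) = 66 - \left(40 + 9660\right) = 66 - 9700 = -9634$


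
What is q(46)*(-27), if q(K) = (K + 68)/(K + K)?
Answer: -1539/46 ≈ -33.457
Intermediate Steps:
q(K) = (68 + K)/(2*K) (q(K) = (68 + K)/((2*K)) = (68 + K)*(1/(2*K)) = (68 + K)/(2*K))
q(46)*(-27) = ((½)*(68 + 46)/46)*(-27) = ((½)*(1/46)*114)*(-27) = (57/46)*(-27) = -1539/46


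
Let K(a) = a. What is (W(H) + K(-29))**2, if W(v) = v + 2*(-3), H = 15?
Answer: 400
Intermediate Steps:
W(v) = -6 + v (W(v) = v - 6 = -6 + v)
(W(H) + K(-29))**2 = ((-6 + 15) - 29)**2 = (9 - 29)**2 = (-20)**2 = 400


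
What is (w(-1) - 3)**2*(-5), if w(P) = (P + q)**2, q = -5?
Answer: -5445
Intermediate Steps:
w(P) = (-5 + P)**2 (w(P) = (P - 5)**2 = (-5 + P)**2)
(w(-1) - 3)**2*(-5) = ((-5 - 1)**2 - 3)**2*(-5) = ((-6)**2 - 3)**2*(-5) = (36 - 3)**2*(-5) = 33**2*(-5) = 1089*(-5) = -5445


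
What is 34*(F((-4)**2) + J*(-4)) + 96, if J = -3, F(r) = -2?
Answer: 436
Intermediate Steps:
34*(F((-4)**2) + J*(-4)) + 96 = 34*(-2 - 3*(-4)) + 96 = 34*(-2 + 12) + 96 = 34*10 + 96 = 340 + 96 = 436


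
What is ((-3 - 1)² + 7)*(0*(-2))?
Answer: 0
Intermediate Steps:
((-3 - 1)² + 7)*(0*(-2)) = ((-4)² + 7)*0 = (16 + 7)*0 = 23*0 = 0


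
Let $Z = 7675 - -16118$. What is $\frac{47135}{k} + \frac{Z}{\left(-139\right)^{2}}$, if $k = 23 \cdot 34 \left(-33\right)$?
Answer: $- \frac{26972107}{45327066} \approx -0.59506$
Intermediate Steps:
$k = -25806$ ($k = 782 \left(-33\right) = -25806$)
$Z = 23793$ ($Z = 7675 + 16118 = 23793$)
$\frac{47135}{k} + \frac{Z}{\left(-139\right)^{2}} = \frac{47135}{-25806} + \frac{23793}{\left(-139\right)^{2}} = 47135 \left(- \frac{1}{25806}\right) + \frac{23793}{19321} = - \frac{4285}{2346} + 23793 \cdot \frac{1}{19321} = - \frac{4285}{2346} + \frac{23793}{19321} = - \frac{26972107}{45327066}$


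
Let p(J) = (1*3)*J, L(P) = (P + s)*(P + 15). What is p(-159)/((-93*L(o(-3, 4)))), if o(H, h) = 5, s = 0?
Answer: 159/3100 ≈ 0.051290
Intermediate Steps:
L(P) = P*(15 + P) (L(P) = (P + 0)*(P + 15) = P*(15 + P))
p(J) = 3*J
p(-159)/((-93*L(o(-3, 4)))) = (3*(-159))/((-93*5*(15 + 5))) = -477/((-93*5*20)) = -477/((-93*100)) = -477/((-1*9300)) = -477/(-9300) = -477*(-1/9300) = 159/3100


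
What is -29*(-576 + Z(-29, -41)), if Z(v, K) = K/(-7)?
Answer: 115739/7 ≈ 16534.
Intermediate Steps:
Z(v, K) = -K/7 (Z(v, K) = K*(-⅐) = -K/7)
-29*(-576 + Z(-29, -41)) = -29*(-576 - ⅐*(-41)) = -29*(-576 + 41/7) = -29*(-3991/7) = 115739/7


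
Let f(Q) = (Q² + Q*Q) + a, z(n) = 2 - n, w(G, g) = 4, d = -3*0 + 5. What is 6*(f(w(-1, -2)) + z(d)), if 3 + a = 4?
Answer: 180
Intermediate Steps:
d = 5 (d = 0 + 5 = 5)
a = 1 (a = -3 + 4 = 1)
f(Q) = 1 + 2*Q² (f(Q) = (Q² + Q*Q) + 1 = (Q² + Q²) + 1 = 2*Q² + 1 = 1 + 2*Q²)
6*(f(w(-1, -2)) + z(d)) = 6*((1 + 2*4²) + (2 - 1*5)) = 6*((1 + 2*16) + (2 - 5)) = 6*((1 + 32) - 3) = 6*(33 - 3) = 6*30 = 180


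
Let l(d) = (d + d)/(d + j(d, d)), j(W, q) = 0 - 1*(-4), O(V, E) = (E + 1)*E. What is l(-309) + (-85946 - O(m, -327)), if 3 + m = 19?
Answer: -58726522/305 ≈ -1.9255e+5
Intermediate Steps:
m = 16 (m = -3 + 19 = 16)
O(V, E) = E*(1 + E) (O(V, E) = (1 + E)*E = E*(1 + E))
j(W, q) = 4 (j(W, q) = 0 + 4 = 4)
l(d) = 2*d/(4 + d) (l(d) = (d + d)/(d + 4) = (2*d)/(4 + d) = 2*d/(4 + d))
l(-309) + (-85946 - O(m, -327)) = 2*(-309)/(4 - 309) + (-85946 - (-327)*(1 - 327)) = 2*(-309)/(-305) + (-85946 - (-327)*(-326)) = 2*(-309)*(-1/305) + (-85946 - 1*106602) = 618/305 + (-85946 - 106602) = 618/305 - 192548 = -58726522/305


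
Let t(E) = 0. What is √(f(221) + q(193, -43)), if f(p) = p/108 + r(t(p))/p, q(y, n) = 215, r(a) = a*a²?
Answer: √70323/18 ≈ 14.732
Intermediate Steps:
r(a) = a³
f(p) = p/108 (f(p) = p/108 + 0³/p = p*(1/108) + 0/p = p/108 + 0 = p/108)
√(f(221) + q(193, -43)) = √((1/108)*221 + 215) = √(221/108 + 215) = √(23441/108) = √70323/18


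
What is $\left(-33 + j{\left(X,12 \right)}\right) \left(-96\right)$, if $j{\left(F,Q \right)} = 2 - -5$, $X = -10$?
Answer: $2496$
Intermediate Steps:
$j{\left(F,Q \right)} = 7$ ($j{\left(F,Q \right)} = 2 + 5 = 7$)
$\left(-33 + j{\left(X,12 \right)}\right) \left(-96\right) = \left(-33 + 7\right) \left(-96\right) = \left(-26\right) \left(-96\right) = 2496$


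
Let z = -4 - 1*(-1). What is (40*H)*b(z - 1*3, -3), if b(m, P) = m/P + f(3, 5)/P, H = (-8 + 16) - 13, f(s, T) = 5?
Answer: -200/3 ≈ -66.667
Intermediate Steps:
z = -3 (z = -4 + 1 = -3)
H = -5 (H = 8 - 13 = -5)
b(m, P) = 5/P + m/P (b(m, P) = m/P + 5/P = 5/P + m/P)
(40*H)*b(z - 1*3, -3) = (40*(-5))*((5 + (-3 - 1*3))/(-3)) = -(-200)*(5 + (-3 - 3))/3 = -(-200)*(5 - 6)/3 = -(-200)*(-1)/3 = -200*⅓ = -200/3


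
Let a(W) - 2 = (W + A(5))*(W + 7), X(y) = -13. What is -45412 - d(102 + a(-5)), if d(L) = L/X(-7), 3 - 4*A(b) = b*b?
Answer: -590273/13 ≈ -45406.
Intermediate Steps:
A(b) = ¾ - b²/4 (A(b) = ¾ - b*b/4 = ¾ - b²/4)
a(W) = 2 + (7 + W)*(-11/2 + W) (a(W) = 2 + (W + (¾ - ¼*5²))*(W + 7) = 2 + (W + (¾ - ¼*25))*(7 + W) = 2 + (W + (¾ - 25/4))*(7 + W) = 2 + (W - 11/2)*(7 + W) = 2 + (-11/2 + W)*(7 + W) = 2 + (7 + W)*(-11/2 + W))
d(L) = -L/13 (d(L) = L/(-13) = L*(-1/13) = -L/13)
-45412 - d(102 + a(-5)) = -45412 - (-1)*(102 + (-73/2 + (-5)² + (3/2)*(-5)))/13 = -45412 - (-1)*(102 + (-73/2 + 25 - 15/2))/13 = -45412 - (-1)*(102 - 19)/13 = -45412 - (-1)*83/13 = -45412 - 1*(-83/13) = -45412 + 83/13 = -590273/13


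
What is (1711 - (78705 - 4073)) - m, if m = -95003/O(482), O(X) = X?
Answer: -35052919/482 ≈ -72724.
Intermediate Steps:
m = -95003/482 ≈ -197.10
(1711 - (78705 - 4073)) - m = (1711 - (78705 - 4073)) - 1*(-95003/482) = (1711 - 1*74632) + 95003/482 = (1711 - 74632) + 95003/482 = -72921 + 95003/482 = -35052919/482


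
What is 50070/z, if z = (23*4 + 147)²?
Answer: 50070/57121 ≈ 0.87656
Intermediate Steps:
z = 57121 (z = (92 + 147)² = 239² = 57121)
50070/z = 50070/57121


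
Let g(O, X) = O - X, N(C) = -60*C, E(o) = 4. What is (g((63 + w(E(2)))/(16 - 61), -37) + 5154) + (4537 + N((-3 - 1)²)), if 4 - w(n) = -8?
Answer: 26299/3 ≈ 8766.3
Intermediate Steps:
w(n) = 12 (w(n) = 4 - 1*(-8) = 4 + 8 = 12)
(g((63 + w(E(2)))/(16 - 61), -37) + 5154) + (4537 + N((-3 - 1)²)) = (((63 + 12)/(16 - 61) - 1*(-37)) + 5154) + (4537 - 60*(-3 - 1)²) = ((75/(-45) + 37) + 5154) + (4537 - 60*(-4)²) = ((75*(-1/45) + 37) + 5154) + (4537 - 60*16) = ((-5/3 + 37) + 5154) + (4537 - 960) = (106/3 + 5154) + 3577 = 15568/3 + 3577 = 26299/3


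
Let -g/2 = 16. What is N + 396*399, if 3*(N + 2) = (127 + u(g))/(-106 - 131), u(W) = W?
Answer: 112339327/711 ≈ 1.5800e+5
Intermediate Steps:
g = -32 (g = -2*16 = -32)
N = -1517/711 (N = -2 + ((127 - 32)/(-106 - 131))/3 = -2 + (95/(-237))/3 = -2 + (95*(-1/237))/3 = -2 + (1/3)*(-95/237) = -2 - 95/711 = -1517/711 ≈ -2.1336)
N + 396*399 = -1517/711 + 396*399 = -1517/711 + 158004 = 112339327/711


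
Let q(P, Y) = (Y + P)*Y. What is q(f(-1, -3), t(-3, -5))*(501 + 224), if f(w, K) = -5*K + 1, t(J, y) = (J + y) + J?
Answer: -39875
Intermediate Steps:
t(J, y) = y + 2*J
f(w, K) = 1 - 5*K
q(P, Y) = Y*(P + Y) (q(P, Y) = (P + Y)*Y = Y*(P + Y))
q(f(-1, -3), t(-3, -5))*(501 + 224) = ((-5 + 2*(-3))*((1 - 5*(-3)) + (-5 + 2*(-3))))*(501 + 224) = ((-5 - 6)*((1 + 15) + (-5 - 6)))*725 = -11*(16 - 11)*725 = -11*5*725 = -55*725 = -39875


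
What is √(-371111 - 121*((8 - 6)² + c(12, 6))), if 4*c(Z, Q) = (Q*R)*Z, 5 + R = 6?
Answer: I*√373773 ≈ 611.37*I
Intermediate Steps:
R = 1 (R = -5 + 6 = 1)
c(Z, Q) = Q*Z/4 (c(Z, Q) = ((Q*1)*Z)/4 = (Q*Z)/4 = Q*Z/4)
√(-371111 - 121*((8 - 6)² + c(12, 6))) = √(-371111 - 121*((8 - 6)² + (¼)*6*12)) = √(-371111 - 121*(2² + 18)) = √(-371111 - 121*(4 + 18)) = √(-371111 - 121*22) = √(-371111 - 2662) = √(-373773) = I*√373773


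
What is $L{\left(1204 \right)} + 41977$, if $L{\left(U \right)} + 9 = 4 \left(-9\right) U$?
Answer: $-1376$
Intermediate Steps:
$L{\left(U \right)} = -9 - 36 U$ ($L{\left(U \right)} = -9 + 4 \left(-9\right) U = -9 - 36 U$)
$L{\left(1204 \right)} + 41977 = \left(-9 - 43344\right) + 41977 = -43353 + 41977 = -1376$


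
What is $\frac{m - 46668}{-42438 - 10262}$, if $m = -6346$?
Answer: $\frac{26507}{26350} \approx 1.006$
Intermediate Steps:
$\frac{m - 46668}{-42438 - 10262} = \frac{-6346 - 46668}{-42438 - 10262} = - \frac{53014}{-52700} = \left(-53014\right) \left(- \frac{1}{52700}\right) = \frac{26507}{26350}$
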